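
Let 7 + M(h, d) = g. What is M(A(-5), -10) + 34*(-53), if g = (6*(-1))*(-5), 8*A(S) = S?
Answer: -1779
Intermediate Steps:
A(S) = S/8
g = 30 (g = -6*(-5) = 30)
M(h, d) = 23 (M(h, d) = -7 + 30 = 23)
M(A(-5), -10) + 34*(-53) = 23 + 34*(-53) = 23 - 1802 = -1779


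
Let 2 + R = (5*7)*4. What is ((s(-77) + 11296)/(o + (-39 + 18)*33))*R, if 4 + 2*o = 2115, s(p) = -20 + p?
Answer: 3090924/725 ≈ 4263.3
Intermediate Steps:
o = 2111/2 (o = -2 + (½)*2115 = -2 + 2115/2 = 2111/2 ≈ 1055.5)
R = 138 (R = -2 + (5*7)*4 = -2 + 35*4 = -2 + 140 = 138)
((s(-77) + 11296)/(o + (-39 + 18)*33))*R = (((-20 - 77) + 11296)/(2111/2 + (-39 + 18)*33))*138 = ((-97 + 11296)/(2111/2 - 21*33))*138 = (11199/(2111/2 - 693))*138 = (11199/(725/2))*138 = (11199*(2/725))*138 = (22398/725)*138 = 3090924/725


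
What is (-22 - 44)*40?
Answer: -2640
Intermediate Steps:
(-22 - 44)*40 = -66*40 = -2640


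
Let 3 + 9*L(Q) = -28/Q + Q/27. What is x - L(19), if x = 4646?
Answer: 21452516/4617 ≈ 4646.4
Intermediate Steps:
L(Q) = -⅓ - 28/(9*Q) + Q/243 (L(Q) = -⅓ + (-28/Q + Q/27)/9 = -⅓ + (-28/(9*Q) + Q/243) = -⅓ - 28/(9*Q) + Q/243)
x - L(19) = 4646 - (-756 + 19*(-81 + 19))/(243*19) = 4646 - (-756 + 19*(-62))/(243*19) = 4646 - (-756 - 1178)/(243*19) = 4646 - (-1934)/(243*19) = 4646 - 1*(-1934/4617) = 4646 + 1934/4617 = 21452516/4617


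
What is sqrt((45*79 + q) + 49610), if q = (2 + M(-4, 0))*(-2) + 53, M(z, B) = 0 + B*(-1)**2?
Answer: 7*sqrt(1086) ≈ 230.68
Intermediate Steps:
M(z, B) = B (M(z, B) = 0 + B*1 = 0 + B = B)
q = 49 (q = (2 + 0)*(-2) + 53 = 2*(-2) + 53 = -4 + 53 = 49)
sqrt((45*79 + q) + 49610) = sqrt((45*79 + 49) + 49610) = sqrt((3555 + 49) + 49610) = sqrt(3604 + 49610) = sqrt(53214) = 7*sqrt(1086)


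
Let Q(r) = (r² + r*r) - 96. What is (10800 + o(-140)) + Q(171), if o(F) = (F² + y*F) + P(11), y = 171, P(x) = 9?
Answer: 64855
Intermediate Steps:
Q(r) = -96 + 2*r² (Q(r) = (r² + r²) - 96 = 2*r² - 96 = -96 + 2*r²)
o(F) = 9 + F² + 171*F (o(F) = (F² + 171*F) + 9 = 9 + F² + 171*F)
(10800 + o(-140)) + Q(171) = (10800 + (9 + (-140)² + 171*(-140))) + (-96 + 2*171²) = (10800 + (9 + 19600 - 23940)) + (-96 + 2*29241) = (10800 - 4331) + (-96 + 58482) = 6469 + 58386 = 64855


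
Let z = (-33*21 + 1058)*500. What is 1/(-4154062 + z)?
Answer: -1/3971562 ≈ -2.5179e-7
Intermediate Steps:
z = 182500 (z = (-693 + 1058)*500 = 365*500 = 182500)
1/(-4154062 + z) = 1/(-4154062 + 182500) = 1/(-3971562) = -1/3971562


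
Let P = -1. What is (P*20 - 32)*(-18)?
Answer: 936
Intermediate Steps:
(P*20 - 32)*(-18) = (-1*20 - 32)*(-18) = (-20 - 32)*(-18) = -52*(-18) = 936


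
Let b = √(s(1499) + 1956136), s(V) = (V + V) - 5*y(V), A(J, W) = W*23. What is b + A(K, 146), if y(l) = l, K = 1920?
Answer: 3358 + √1951639 ≈ 4755.0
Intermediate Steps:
A(J, W) = 23*W
s(V) = -3*V (s(V) = (V + V) - 5*V = 2*V - 5*V = -3*V)
b = √1951639 (b = √(-3*1499 + 1956136) = √(-4497 + 1956136) = √1951639 ≈ 1397.0)
b + A(K, 146) = √1951639 + 23*146 = √1951639 + 3358 = 3358 + √1951639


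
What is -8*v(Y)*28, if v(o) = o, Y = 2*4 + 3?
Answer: -2464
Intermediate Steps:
Y = 11 (Y = 8 + 3 = 11)
-8*v(Y)*28 = -8*11*28 = -88*28 = -2464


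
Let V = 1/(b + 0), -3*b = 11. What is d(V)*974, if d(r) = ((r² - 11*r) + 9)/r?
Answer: -474338/11 ≈ -43122.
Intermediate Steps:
b = -11/3 (b = -⅓*11 = -11/3 ≈ -3.6667)
V = -3/11 (V = 1/(-11/3 + 0) = 1/(-11/3) = -3/11 ≈ -0.27273)
d(r) = (9 + r² - 11*r)/r
d(V)*974 = (-11 - 3/11 + 9/(-3/11))*974 = (-11 - 3/11 + 9*(-11/3))*974 = (-11 - 3/11 - 33)*974 = -487/11*974 = -474338/11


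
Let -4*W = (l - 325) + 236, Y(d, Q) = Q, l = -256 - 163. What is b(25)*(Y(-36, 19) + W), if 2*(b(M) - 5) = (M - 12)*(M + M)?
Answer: 48180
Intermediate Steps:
b(M) = 5 + M*(-12 + M) (b(M) = 5 + ((M - 12)*(M + M))/2 = 5 + ((-12 + M)*(2*M))/2 = 5 + (2*M*(-12 + M))/2 = 5 + M*(-12 + M))
l = -419
W = 127 (W = -((-419 - 325) + 236)/4 = -(-744 + 236)/4 = -¼*(-508) = 127)
b(25)*(Y(-36, 19) + W) = (5 + 25² - 12*25)*(19 + 127) = (5 + 625 - 300)*146 = 330*146 = 48180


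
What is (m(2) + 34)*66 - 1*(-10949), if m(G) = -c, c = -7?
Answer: 13655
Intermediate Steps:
m(G) = 7 (m(G) = -1*(-7) = 7)
(m(2) + 34)*66 - 1*(-10949) = (7 + 34)*66 - 1*(-10949) = 41*66 + 10949 = 2706 + 10949 = 13655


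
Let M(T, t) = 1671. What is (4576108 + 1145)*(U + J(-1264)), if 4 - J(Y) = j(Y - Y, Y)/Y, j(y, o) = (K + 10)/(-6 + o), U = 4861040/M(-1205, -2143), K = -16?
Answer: 5961154923996101123/447070480 ≈ 1.3334e+10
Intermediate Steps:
U = 4861040/1671 ≈ 2909.1
j(y, o) = -6/(-6 + o) (j(y, o) = (-16 + 10)/(-6 + o) = -6/(-6 + o))
J(Y) = 4 + 6/(Y*(-6 + Y)) (J(Y) = 4 - (-6/(-6 + Y))/Y = 4 - (-6)/(Y*(-6 + Y)) = 4 + 6/(Y*(-6 + Y)))
(4576108 + 1145)*(U + J(-1264)) = (4576108 + 1145)*(4861040/1671 + 2*(3 + 2*(-1264)*(-6 - 1264))/(-1264*(-6 - 1264))) = 4577253*(4861040/1671 + 2*(-1/1264)*(3 + 2*(-1264)*(-1270))/(-1270)) = 4577253*(4861040/1671 + 2*(-1/1264)*(-1/1270)*(3 + 3210560)) = 4577253*(4861040/1671 + 2*(-1/1264)*(-1/1270)*3210563) = 4577253*(4861040/1671 + 3210563/802640) = 4577253*(3907029996373/1341211440) = 5961154923996101123/447070480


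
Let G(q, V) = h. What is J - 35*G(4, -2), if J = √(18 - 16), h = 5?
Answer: -175 + √2 ≈ -173.59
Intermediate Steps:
G(q, V) = 5
J = √2 ≈ 1.4142
J - 35*G(4, -2) = √2 - 35*5 = √2 - 175 = -175 + √2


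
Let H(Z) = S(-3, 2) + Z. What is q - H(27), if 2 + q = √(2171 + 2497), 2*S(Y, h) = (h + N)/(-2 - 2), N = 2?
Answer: -57/2 + 2*√1167 ≈ 39.823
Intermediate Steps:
S(Y, h) = -¼ - h/8 (S(Y, h) = ((h + 2)/(-2 - 2))/2 = ((2 + h)/(-4))/2 = ((2 + h)*(-¼))/2 = (-½ - h/4)/2 = -¼ - h/8)
H(Z) = -½ + Z (H(Z) = (-¼ - ⅛*2) + Z = (-¼ - ¼) + Z = -½ + Z)
q = -2 + 2*√1167 (q = -2 + √(2171 + 2497) = -2 + √4668 = -2 + 2*√1167 ≈ 66.323)
q - H(27) = (-2 + 2*√1167) - (-½ + 27) = (-2 + 2*√1167) - 1*53/2 = (-2 + 2*√1167) - 53/2 = -57/2 + 2*√1167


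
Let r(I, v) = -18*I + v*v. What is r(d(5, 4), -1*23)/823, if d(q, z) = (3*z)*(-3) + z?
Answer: 1105/823 ≈ 1.3426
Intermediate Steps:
d(q, z) = -8*z (d(q, z) = -9*z + z = -8*z)
r(I, v) = v² - 18*I (r(I, v) = -18*I + v² = v² - 18*I)
r(d(5, 4), -1*23)/823 = ((-1*23)² - (-144)*4)/823 = ((-23)² - 18*(-32))*(1/823) = (529 + 576)*(1/823) = 1105*(1/823) = 1105/823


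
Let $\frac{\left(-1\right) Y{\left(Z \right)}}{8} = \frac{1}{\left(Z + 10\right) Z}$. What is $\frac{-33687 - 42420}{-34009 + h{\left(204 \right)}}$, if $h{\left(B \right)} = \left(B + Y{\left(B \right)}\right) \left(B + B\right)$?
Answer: $- \frac{8143449}{5266853} \approx -1.5462$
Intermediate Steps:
$Y{\left(Z \right)} = - \frac{8}{Z \left(10 + Z\right)}$ ($Y{\left(Z \right)} = - 8 \frac{1}{\left(Z + 10\right) Z} = - 8 \frac{1}{\left(10 + Z\right) Z} = - 8 \frac{1}{Z \left(10 + Z\right)} = - \frac{8}{Z \left(10 + Z\right)}$)
$h{\left(B \right)} = 2 B \left(B - \frac{8}{B \left(10 + B\right)}\right)$ ($h{\left(B \right)} = \left(B - \frac{8}{B \left(10 + B\right)}\right) \left(B + B\right) = \left(B - \frac{8}{B \left(10 + B\right)}\right) 2 B = 2 B \left(B - \frac{8}{B \left(10 + B\right)}\right)$)
$\frac{-33687 - 42420}{-34009 + h{\left(204 \right)}} = \frac{-33687 - 42420}{-34009 + \frac{2 \left(-8 + 204^{2} \left(10 + 204\right)\right)}{10 + 204}} = - \frac{76107}{-34009 + \frac{2 \left(-8 + 41616 \cdot 214\right)}{214}} = - \frac{76107}{-34009 + 2 \cdot \frac{1}{214} \left(-8 + 8905824\right)} = - \frac{76107}{-34009 + 2 \cdot \frac{1}{214} \cdot 8905816} = - \frac{76107}{-34009 + \frac{8905816}{107}} = - \frac{76107}{\frac{5266853}{107}} = \left(-76107\right) \frac{107}{5266853} = - \frac{8143449}{5266853}$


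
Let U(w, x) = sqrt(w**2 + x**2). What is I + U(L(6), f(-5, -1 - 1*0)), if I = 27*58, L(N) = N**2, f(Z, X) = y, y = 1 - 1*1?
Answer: 1602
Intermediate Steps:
y = 0 (y = 1 - 1 = 0)
f(Z, X) = 0
I = 1566
I + U(L(6), f(-5, -1 - 1*0)) = 1566 + sqrt((6**2)**2 + 0**2) = 1566 + sqrt(36**2 + 0) = 1566 + sqrt(1296 + 0) = 1566 + sqrt(1296) = 1566 + 36 = 1602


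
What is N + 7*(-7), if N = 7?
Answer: -42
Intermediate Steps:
N + 7*(-7) = 7 + 7*(-7) = 7 - 49 = -42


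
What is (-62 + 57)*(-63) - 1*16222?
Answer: -15907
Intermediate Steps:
(-62 + 57)*(-63) - 1*16222 = -5*(-63) - 16222 = 315 - 16222 = -15907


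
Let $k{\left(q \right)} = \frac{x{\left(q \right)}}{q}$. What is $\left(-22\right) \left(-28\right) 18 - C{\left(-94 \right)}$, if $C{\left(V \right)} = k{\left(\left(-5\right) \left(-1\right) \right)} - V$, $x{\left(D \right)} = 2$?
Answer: $\frac{54968}{5} \approx 10994.0$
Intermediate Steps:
$k{\left(q \right)} = \frac{2}{q}$
$C{\left(V \right)} = \frac{2}{5} - V$ ($C{\left(V \right)} = \frac{2}{\left(-5\right) \left(-1\right)} - V = \frac{2}{5} - V$)
$\left(-22\right) \left(-28\right) 18 - C{\left(-94 \right)} = \left(-22\right) \left(-28\right) 18 - \left(\frac{2}{5} - -94\right) = 616 \cdot 18 - \left(\frac{2}{5} + 94\right) = 11088 - \frac{472}{5} = \frac{54968}{5}$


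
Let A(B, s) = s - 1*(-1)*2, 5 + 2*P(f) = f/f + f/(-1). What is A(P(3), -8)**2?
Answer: 36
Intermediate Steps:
P(f) = -2 - f/2 (P(f) = -5/2 + (f/f + f/(-1))/2 = -5/2 + (1 + f*(-1))/2 = -5/2 + (1 - f)/2 = -5/2 + (1/2 - f/2) = -2 - f/2)
A(B, s) = 2 + s (A(B, s) = s + 1*2 = s + 2 = 2 + s)
A(P(3), -8)**2 = (2 - 8)**2 = (-6)**2 = 36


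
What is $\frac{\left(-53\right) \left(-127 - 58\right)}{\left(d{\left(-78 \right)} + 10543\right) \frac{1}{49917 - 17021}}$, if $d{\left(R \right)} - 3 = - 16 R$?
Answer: $\frac{161272640}{5897} \approx 27348.0$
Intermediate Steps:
$d{\left(R \right)} = 3 - 16 R$
$\frac{\left(-53\right) \left(-127 - 58\right)}{\left(d{\left(-78 \right)} + 10543\right) \frac{1}{49917 - 17021}} = \frac{\left(-53\right) \left(-127 - 58\right)}{\left(\left(3 - -1248\right) + 10543\right) \frac{1}{49917 - 17021}} = \frac{\left(-53\right) \left(-185\right)}{\left(\left(3 + 1248\right) + 10543\right) \frac{1}{32896}} = \frac{9805}{\left(1251 + 10543\right) \frac{1}{32896}} = \frac{9805}{11794 \cdot \frac{1}{32896}} = \frac{9805}{\frac{5897}{16448}} = 9805 \cdot \frac{16448}{5897} = \frac{161272640}{5897}$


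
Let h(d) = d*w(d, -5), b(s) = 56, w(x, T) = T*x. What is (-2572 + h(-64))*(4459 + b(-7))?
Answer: -104079780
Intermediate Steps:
h(d) = -5*d**2 (h(d) = d*(-5*d) = -5*d**2)
(-2572 + h(-64))*(4459 + b(-7)) = (-2572 - 5*(-64)**2)*(4459 + 56) = (-2572 - 5*4096)*4515 = (-2572 - 20480)*4515 = -23052*4515 = -104079780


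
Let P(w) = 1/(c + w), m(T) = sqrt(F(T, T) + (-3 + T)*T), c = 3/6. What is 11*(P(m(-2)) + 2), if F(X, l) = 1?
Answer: 924/43 + 44*sqrt(11)/43 ≈ 24.882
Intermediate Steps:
c = 1/2 (c = 3*(1/6) = 1/2 ≈ 0.50000)
m(T) = sqrt(1 + T*(-3 + T)) (m(T) = sqrt(1 + (-3 + T)*T) = sqrt(1 + T*(-3 + T)))
P(w) = 1/(1/2 + w)
11*(P(m(-2)) + 2) = 11*(2/(1 + 2*sqrt(1 + (-2)**2 - 3*(-2))) + 2) = 11*(2/(1 + 2*sqrt(1 + 4 + 6)) + 2) = 11*(2/(1 + 2*sqrt(11)) + 2) = 11*(2 + 2/(1 + 2*sqrt(11))) = 22 + 22/(1 + 2*sqrt(11))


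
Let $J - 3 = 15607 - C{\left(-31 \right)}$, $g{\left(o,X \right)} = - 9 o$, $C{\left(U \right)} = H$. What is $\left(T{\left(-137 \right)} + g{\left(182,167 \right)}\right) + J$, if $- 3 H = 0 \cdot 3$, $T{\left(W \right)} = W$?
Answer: $13835$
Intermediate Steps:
$H = 0$ ($H = - \frac{0 \cdot 3}{3} = \left(- \frac{1}{3}\right) 0 = 0$)
$C{\left(U \right)} = 0$
$J = 15610$ ($J = 3 + \left(15607 - 0\right) = 3 + \left(15607 + 0\right) = 3 + 15607 = 15610$)
$\left(T{\left(-137 \right)} + g{\left(182,167 \right)}\right) + J = \left(-137 - 1638\right) + 15610 = -1775 + 15610 = 13835$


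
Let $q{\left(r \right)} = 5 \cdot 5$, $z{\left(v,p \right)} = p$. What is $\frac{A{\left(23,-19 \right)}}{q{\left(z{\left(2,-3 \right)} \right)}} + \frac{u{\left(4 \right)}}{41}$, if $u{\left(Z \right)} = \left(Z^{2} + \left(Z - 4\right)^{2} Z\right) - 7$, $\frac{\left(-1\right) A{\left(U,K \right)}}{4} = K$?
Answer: $\frac{3341}{1025} \approx 3.2595$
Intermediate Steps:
$A{\left(U,K \right)} = - 4 K$
$q{\left(r \right)} = 25$
$u{\left(Z \right)} = -7 + Z^{2} + Z \left(-4 + Z\right)^{2}$ ($u{\left(Z \right)} = \left(Z^{2} + \left(-4 + Z\right)^{2} Z\right) - 7 = \left(Z^{2} + Z \left(-4 + Z\right)^{2}\right) - 7 = -7 + Z^{2} + Z \left(-4 + Z\right)^{2}$)
$\frac{A{\left(23,-19 \right)}}{q{\left(z{\left(2,-3 \right)} \right)}} + \frac{u{\left(4 \right)}}{41} = \frac{\left(-4\right) \left(-19\right)}{25} + \frac{-7 + 4^{2} + 4 \left(-4 + 4\right)^{2}}{41} = 76 \cdot \frac{1}{25} + \left(-7 + 16 + 4 \cdot 0^{2}\right) \frac{1}{41} = \frac{76}{25} + \left(-7 + 16 + 4 \cdot 0\right) \frac{1}{41} = \frac{76}{25} + \left(-7 + 16 + 0\right) \frac{1}{41} = \frac{76}{25} + 9 \cdot \frac{1}{41} = \frac{76}{25} + \frac{9}{41} = \frac{3341}{1025}$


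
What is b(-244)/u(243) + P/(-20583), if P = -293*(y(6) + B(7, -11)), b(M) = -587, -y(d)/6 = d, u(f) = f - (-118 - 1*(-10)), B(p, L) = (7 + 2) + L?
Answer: -1776695/802737 ≈ -2.2133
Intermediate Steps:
B(p, L) = 9 + L
u(f) = 108 + f (u(f) = f - (-118 + 10) = f - 1*(-108) = f + 108 = 108 + f)
y(d) = -6*d
P = 11134 (P = -293*(-6*6 + (9 - 11)) = -293*(-36 - 2) = -293*(-38) = 11134)
b(-244)/u(243) + P/(-20583) = -587/(108 + 243) + 11134/(-20583) = -587/351 + 11134*(-1/20583) = -587*1/351 - 11134/20583 = -587/351 - 11134/20583 = -1776695/802737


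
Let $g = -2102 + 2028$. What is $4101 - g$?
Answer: $4175$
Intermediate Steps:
$g = -74$
$4101 - g = 4101 - -74 = 4101 + 74 = 4175$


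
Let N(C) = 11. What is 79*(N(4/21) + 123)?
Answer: 10586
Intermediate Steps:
79*(N(4/21) + 123) = 79*(11 + 123) = 79*134 = 10586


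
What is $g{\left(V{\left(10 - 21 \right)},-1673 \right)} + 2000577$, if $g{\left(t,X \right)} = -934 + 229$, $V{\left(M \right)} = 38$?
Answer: $1999872$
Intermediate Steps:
$g{\left(t,X \right)} = -705$
$g{\left(V{\left(10 - 21 \right)},-1673 \right)} + 2000577 = -705 + 2000577 = 1999872$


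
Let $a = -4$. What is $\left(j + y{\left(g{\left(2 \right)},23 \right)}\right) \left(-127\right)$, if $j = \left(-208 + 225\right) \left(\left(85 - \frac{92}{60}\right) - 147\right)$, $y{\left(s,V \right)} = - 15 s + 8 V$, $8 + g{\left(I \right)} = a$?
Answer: $\frac{1364107}{15} \approx 90941.0$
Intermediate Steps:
$g{\left(I \right)} = -12$ ($g{\left(I \right)} = -8 - 4 = -12$)
$j = - \frac{16201}{15}$ ($j = 17 \left(\left(85 - \frac{23}{15}\right) - 147\right) = 17 \left(\frac{1252}{15} - 147\right) = 17 \left(- \frac{953}{15}\right) = - \frac{16201}{15} \approx -1080.1$)
$\left(j + y{\left(g{\left(2 \right)},23 \right)}\right) \left(-127\right) = \left(- \frac{16201}{15} + \left(\left(-15\right) \left(-12\right) + 8 \cdot 23\right)\right) \left(-127\right) = \left(- \frac{16201}{15} + \left(180 + 184\right)\right) \left(-127\right) = \left(- \frac{16201}{15} + 364\right) \left(-127\right) = \left(- \frac{10741}{15}\right) \left(-127\right) = \frac{1364107}{15}$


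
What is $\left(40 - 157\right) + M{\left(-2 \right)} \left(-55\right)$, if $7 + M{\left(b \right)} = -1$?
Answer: $323$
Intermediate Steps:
$M{\left(b \right)} = -8$ ($M{\left(b \right)} = -7 - 1 = -8$)
$\left(40 - 157\right) + M{\left(-2 \right)} \left(-55\right) = \left(40 - 157\right) - -440 = -117 + 440 = 323$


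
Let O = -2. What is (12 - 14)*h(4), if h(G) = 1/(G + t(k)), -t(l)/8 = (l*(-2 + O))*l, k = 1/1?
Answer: -1/18 ≈ -0.055556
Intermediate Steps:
k = 1
t(l) = 32*l**2 (t(l) = -8*l*(-2 - 2)*l = -8*l*(-4)*l = -8*(-4*l)*l = -(-32)*l**2 = 32*l**2)
h(G) = 1/(32 + G) (h(G) = 1/(G + 32*1**2) = 1/(G + 32*1) = 1/(G + 32) = 1/(32 + G))
(12 - 14)*h(4) = (12 - 14)/(32 + 4) = -2/36 = -2*1/36 = -1/18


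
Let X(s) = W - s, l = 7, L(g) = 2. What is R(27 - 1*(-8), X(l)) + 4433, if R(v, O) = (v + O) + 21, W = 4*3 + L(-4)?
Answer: 4496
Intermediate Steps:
W = 14 (W = 4*3 + 2 = 12 + 2 = 14)
X(s) = 14 - s
R(v, O) = 21 + O + v (R(v, O) = (O + v) + 21 = 21 + O + v)
R(27 - 1*(-8), X(l)) + 4433 = (21 + (14 - 1*7) + (27 - 1*(-8))) + 4433 = (21 + (14 - 7) + (27 + 8)) + 4433 = (21 + 7 + 35) + 4433 = 63 + 4433 = 4496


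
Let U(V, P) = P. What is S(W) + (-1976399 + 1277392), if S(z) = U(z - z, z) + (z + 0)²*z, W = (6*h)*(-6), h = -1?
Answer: -652315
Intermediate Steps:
W = 36 (W = (6*(-1))*(-6) = -6*(-6) = 36)
S(z) = z + z³ (S(z) = z + (z + 0)²*z = z + z²*z = z + z³)
S(W) + (-1976399 + 1277392) = (36 + 36³) + (-1976399 + 1277392) = (36 + 46656) - 699007 = 46692 - 699007 = -652315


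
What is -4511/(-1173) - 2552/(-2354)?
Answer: 618745/125511 ≈ 4.9298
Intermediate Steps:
-4511/(-1173) - 2552/(-2354) = -4511*(-1/1173) - 2552*(-1/2354) = 4511/1173 + 116/107 = 618745/125511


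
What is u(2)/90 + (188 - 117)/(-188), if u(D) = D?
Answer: -3007/8460 ≈ -0.35544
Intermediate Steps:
u(2)/90 + (188 - 117)/(-188) = 2/90 + (188 - 117)/(-188) = 2*(1/90) + 71*(-1/188) = 1/45 - 71/188 = -3007/8460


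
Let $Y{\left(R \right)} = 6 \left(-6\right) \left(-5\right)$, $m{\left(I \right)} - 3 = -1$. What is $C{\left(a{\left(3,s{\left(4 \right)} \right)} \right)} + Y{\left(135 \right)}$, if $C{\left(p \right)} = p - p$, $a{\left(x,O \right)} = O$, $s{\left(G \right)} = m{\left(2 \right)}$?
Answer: $180$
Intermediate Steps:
$m{\left(I \right)} = 2$ ($m{\left(I \right)} = 3 - 1 = 2$)
$s{\left(G \right)} = 2$
$C{\left(p \right)} = 0$
$Y{\left(R \right)} = 180$ ($Y{\left(R \right)} = \left(-36\right) \left(-5\right) = 180$)
$C{\left(a{\left(3,s{\left(4 \right)} \right)} \right)} + Y{\left(135 \right)} = 0 + 180 = 180$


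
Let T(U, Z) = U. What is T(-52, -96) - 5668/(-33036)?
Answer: -428051/8259 ≈ -51.828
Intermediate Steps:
T(-52, -96) - 5668/(-33036) = -52 - 5668/(-33036) = -52 - 5668*(-1)/33036 = -52 - 1*(-1417/8259) = -52 + 1417/8259 = -428051/8259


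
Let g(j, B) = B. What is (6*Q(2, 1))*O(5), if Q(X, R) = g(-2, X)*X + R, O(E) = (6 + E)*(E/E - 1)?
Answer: 0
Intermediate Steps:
O(E) = 0 (O(E) = (6 + E)*(1 - 1) = (6 + E)*0 = 0)
Q(X, R) = R + X² (Q(X, R) = X*X + R = X² + R = R + X²)
(6*Q(2, 1))*O(5) = (6*(1 + 2²))*0 = (6*(1 + 4))*0 = (6*5)*0 = 30*0 = 0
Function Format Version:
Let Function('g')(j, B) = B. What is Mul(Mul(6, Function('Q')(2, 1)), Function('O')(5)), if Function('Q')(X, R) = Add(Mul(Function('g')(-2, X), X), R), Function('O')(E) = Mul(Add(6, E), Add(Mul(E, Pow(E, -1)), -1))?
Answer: 0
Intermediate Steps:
Function('O')(E) = 0 (Function('O')(E) = Mul(Add(6, E), Add(1, -1)) = Mul(Add(6, E), 0) = 0)
Function('Q')(X, R) = Add(R, Pow(X, 2)) (Function('Q')(X, R) = Add(Mul(X, X), R) = Add(Pow(X, 2), R) = Add(R, Pow(X, 2)))
Mul(Mul(6, Function('Q')(2, 1)), Function('O')(5)) = Mul(Mul(6, Add(1, Pow(2, 2))), 0) = Mul(Mul(6, Add(1, 4)), 0) = Mul(Mul(6, 5), 0) = Mul(30, 0) = 0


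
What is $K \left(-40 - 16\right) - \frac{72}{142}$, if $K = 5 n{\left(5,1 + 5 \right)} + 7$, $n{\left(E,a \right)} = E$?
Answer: $- \frac{127268}{71} \approx -1792.5$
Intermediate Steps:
$K = 32$ ($K = 5 \cdot 5 + 7 = 25 + 7 = 32$)
$K \left(-40 - 16\right) - \frac{72}{142} = 32 \left(-40 - 16\right) - \frac{72}{142} = 32 \left(-56\right) - \frac{36}{71} = -1792 - \frac{36}{71} = - \frac{127268}{71}$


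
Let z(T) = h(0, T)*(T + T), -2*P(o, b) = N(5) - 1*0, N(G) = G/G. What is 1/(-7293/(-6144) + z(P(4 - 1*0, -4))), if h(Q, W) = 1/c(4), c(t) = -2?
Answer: 2048/3455 ≈ 0.59276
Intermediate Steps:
N(G) = 1
h(Q, W) = -½ (h(Q, W) = 1/(-2) = -½)
P(o, b) = -½ (P(o, b) = -(1 - 1*0)/2 = -(1 + 0)/2 = -½*1 = -½)
z(T) = -T (z(T) = -(T + T)/2 = -T)
1/(-7293/(-6144) + z(P(4 - 1*0, -4))) = 1/(-7293/(-6144) - 1*(-½)) = 1/(-7293*(-1/6144) + ½) = 1/(2431/2048 + ½) = 1/(3455/2048) = 2048/3455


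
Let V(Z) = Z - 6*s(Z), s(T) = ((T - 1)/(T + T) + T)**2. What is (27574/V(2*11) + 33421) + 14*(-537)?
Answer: 75430482869/2913067 ≈ 25894.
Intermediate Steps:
s(T) = (T + (-1 + T)/(2*T))**2 (s(T) = ((-1 + T)/((2*T)) + T)**2 = ((-1 + T)*(1/(2*T)) + T)**2 = ((-1 + T)/(2*T) + T)**2 = (T + (-1 + T)/(2*T))**2)
V(Z) = Z - 3*(-1 + Z + 2*Z**2)**2/(2*Z**2)
(27574/V(2*11) + 33421) + 14*(-537) = (27574/(2*11 - 3*(-1 + 2*11 + 2*(2*11)**2)**2/(2*(2*11)**2)) + 33421) + 14*(-537) = (27574/(22 - 3/2*(-1 + 22 + 2*22**2)**2/22**2) + 33421) - 7518 = (27574/(22 - 3/2*1/484*(-1 + 22 + 2*484)**2) + 33421) - 7518 = (27574/(22 - 3/2*1/484*(-1 + 22 + 968)**2) + 33421) - 7518 = (27574/(22 - 3/2*1/484*989**2) + 33421) - 7518 = (27574/(22 - 3/2*1/484*978121) + 33421) - 7518 = (27574/(22 - 2934363/968) + 33421) - 7518 = (27574/(-2913067/968) + 33421) - 7518 = (27574*(-968/2913067) + 33421) - 7518 = (-26691632/2913067 + 33421) - 7518 = 97330920575/2913067 - 7518 = 75430482869/2913067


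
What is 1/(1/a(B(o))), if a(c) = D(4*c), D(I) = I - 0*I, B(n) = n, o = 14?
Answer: 56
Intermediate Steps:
D(I) = I (D(I) = I - 1*0 = I + 0 = I)
a(c) = 4*c
1/(1/a(B(o))) = 1/(1/(4*14)) = 1/(1/56) = 56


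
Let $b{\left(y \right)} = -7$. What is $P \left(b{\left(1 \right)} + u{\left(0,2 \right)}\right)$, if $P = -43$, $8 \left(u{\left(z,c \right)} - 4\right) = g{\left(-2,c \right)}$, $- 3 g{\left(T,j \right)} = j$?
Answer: $\frac{1591}{12} \approx 132.58$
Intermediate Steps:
$g{\left(T,j \right)} = - \frac{j}{3}$
$u{\left(z,c \right)} = 4 - \frac{c}{24}$ ($u{\left(z,c \right)} = 4 + \frac{\left(- \frac{1}{3}\right) c}{8} = 4 - \frac{c}{24}$)
$P \left(b{\left(1 \right)} + u{\left(0,2 \right)}\right) = - 43 \left(-7 + \left(4 - \frac{1}{12}\right)\right) = - 43 \left(-7 + \frac{47}{12}\right) = \left(-43\right) \left(- \frac{37}{12}\right) = \frac{1591}{12}$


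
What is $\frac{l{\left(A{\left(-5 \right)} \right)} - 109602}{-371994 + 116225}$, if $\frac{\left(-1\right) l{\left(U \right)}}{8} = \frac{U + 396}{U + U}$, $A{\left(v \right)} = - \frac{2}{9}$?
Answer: $\frac{102478}{255769} \approx 0.40067$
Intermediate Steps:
$A{\left(v \right)} = - \frac{2}{9}$ ($A{\left(v \right)} = \left(-2\right) \frac{1}{9} = - \frac{2}{9}$)
$l{\left(U \right)} = - \frac{4 \left(396 + U\right)}{U}$ ($l{\left(U \right)} = - 8 \frac{U + 396}{U + U} = - 8 \frac{396 + U}{2 U} = - \frac{4 \left(396 + U\right)}{U}$)
$\frac{l{\left(A{\left(-5 \right)} \right)} - 109602}{-371994 + 116225} = \frac{\left(-4 - \frac{1584}{- \frac{2}{9}}\right) - 109602}{-371994 + 116225} = \frac{\left(-4 - -7128\right) - 109602}{-255769} = \left(\left(-4 + 7128\right) - 109602\right) \left(- \frac{1}{255769}\right) = \left(7124 - 109602\right) \left(- \frac{1}{255769}\right) = \left(-102478\right) \left(- \frac{1}{255769}\right) = \frac{102478}{255769}$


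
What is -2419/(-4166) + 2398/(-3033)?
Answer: -2653241/12635478 ≈ -0.20998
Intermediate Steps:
-2419/(-4166) + 2398/(-3033) = -2419*(-1/4166) + 2398*(-1/3033) = 2419/4166 - 2398/3033 = -2653241/12635478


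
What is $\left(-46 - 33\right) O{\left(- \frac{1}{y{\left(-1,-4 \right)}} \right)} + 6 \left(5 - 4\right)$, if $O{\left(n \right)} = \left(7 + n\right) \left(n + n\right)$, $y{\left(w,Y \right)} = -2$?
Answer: $- \frac{1173}{2} \approx -586.5$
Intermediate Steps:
$O{\left(n \right)} = 2 n \left(7 + n\right)$ ($O{\left(n \right)} = \left(7 + n\right) 2 n = 2 n \left(7 + n\right)$)
$\left(-46 - 33\right) O{\left(- \frac{1}{y{\left(-1,-4 \right)}} \right)} + 6 \left(5 - 4\right) = \left(-46 - 33\right) 2 \left(- \frac{1}{-2}\right) \left(7 - \frac{1}{-2}\right) + 6 \left(5 - 4\right) = \left(-46 - 33\right) 2 \left(\left(-1\right) \left(- \frac{1}{2}\right)\right) \left(7 - - \frac{1}{2}\right) + 6 \cdot 1 = - 79 \cdot 2 \cdot \frac{1}{2} \left(7 + \frac{1}{2}\right) + 6 = - 79 \cdot 2 \cdot \frac{1}{2} \cdot \frac{15}{2} + 6 = \left(-79\right) \frac{15}{2} + 6 = - \frac{1185}{2} + 6 = - \frac{1173}{2}$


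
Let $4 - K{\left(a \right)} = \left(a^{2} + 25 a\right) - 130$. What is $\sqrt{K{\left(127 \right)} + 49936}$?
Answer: $\sqrt{30766} \approx 175.4$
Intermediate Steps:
$K{\left(a \right)} = 134 - a^{2} - 25 a$ ($K{\left(a \right)} = 4 - \left(\left(a^{2} + 25 a\right) - 130\right) = 4 - \left(-130 + a^{2} + 25 a\right) = 134 - a^{2} - 25 a$)
$\sqrt{K{\left(127 \right)} + 49936} = \sqrt{\left(134 - 127^{2} - 3175\right) + 49936} = \sqrt{\left(134 - 16129 - 3175\right) + 49936} = \sqrt{-19170 + 49936} = \sqrt{30766}$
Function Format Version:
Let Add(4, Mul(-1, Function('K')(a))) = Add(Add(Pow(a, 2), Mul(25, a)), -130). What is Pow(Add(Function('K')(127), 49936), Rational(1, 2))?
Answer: Pow(30766, Rational(1, 2)) ≈ 175.40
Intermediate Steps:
Function('K')(a) = Add(134, Mul(-1, Pow(a, 2)), Mul(-25, a)) (Function('K')(a) = Add(4, Mul(-1, Add(Add(Pow(a, 2), Mul(25, a)), -130))) = Add(4, Mul(-1, Add(-130, Pow(a, 2), Mul(25, a)))) = Add(4, Add(130, Mul(-1, Pow(a, 2)), Mul(-25, a))) = Add(134, Mul(-1, Pow(a, 2)), Mul(-25, a)))
Pow(Add(Function('K')(127), 49936), Rational(1, 2)) = Pow(Add(Add(134, Mul(-1, Pow(127, 2)), Mul(-25, 127)), 49936), Rational(1, 2)) = Pow(Add(Add(134, Mul(-1, 16129), -3175), 49936), Rational(1, 2)) = Pow(Add(Add(134, -16129, -3175), 49936), Rational(1, 2)) = Pow(Add(-19170, 49936), Rational(1, 2)) = Pow(30766, Rational(1, 2))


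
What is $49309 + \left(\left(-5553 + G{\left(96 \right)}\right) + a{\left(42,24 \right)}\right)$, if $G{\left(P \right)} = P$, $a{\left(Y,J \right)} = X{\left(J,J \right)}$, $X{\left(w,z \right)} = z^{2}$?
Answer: $44428$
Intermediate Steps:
$a{\left(Y,J \right)} = J^{2}$
$49309 + \left(\left(-5553 + G{\left(96 \right)}\right) + a{\left(42,24 \right)}\right) = 49309 + \left(\left(-5553 + 96\right) + 24^{2}\right) = 49309 + \left(-5457 + 576\right) = 49309 - 4881 = 44428$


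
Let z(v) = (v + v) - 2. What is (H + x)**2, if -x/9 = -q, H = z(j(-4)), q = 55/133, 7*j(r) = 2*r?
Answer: 5625/17689 ≈ 0.31799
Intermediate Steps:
j(r) = 2*r/7 (j(r) = (2*r)/7 = 2*r/7)
q = 55/133 (q = 55*(1/133) = 55/133 ≈ 0.41353)
z(v) = -2 + 2*v (z(v) = 2*v - 2 = -2 + 2*v)
H = -30/7 (H = -2 + 2*((2/7)*(-4)) = -2 + 2*(-8/7) = -2 - 16/7 = -30/7 ≈ -4.2857)
x = 495/133 (x = -(-9)*55/133 = -9*(-55/133) = 495/133 ≈ 3.7218)
(H + x)**2 = (-30/7 + 495/133)**2 = (-75/133)**2 = 5625/17689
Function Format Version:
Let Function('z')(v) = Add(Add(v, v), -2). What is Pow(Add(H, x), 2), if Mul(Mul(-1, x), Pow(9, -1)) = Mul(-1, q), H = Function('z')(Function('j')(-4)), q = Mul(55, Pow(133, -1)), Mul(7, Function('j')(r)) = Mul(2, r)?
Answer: Rational(5625, 17689) ≈ 0.31799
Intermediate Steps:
Function('j')(r) = Mul(Rational(2, 7), r) (Function('j')(r) = Mul(Rational(1, 7), Mul(2, r)) = Mul(Rational(2, 7), r))
q = Rational(55, 133) (q = Mul(55, Rational(1, 133)) = Rational(55, 133) ≈ 0.41353)
Function('z')(v) = Add(-2, Mul(2, v)) (Function('z')(v) = Add(Mul(2, v), -2) = Add(-2, Mul(2, v)))
H = Rational(-30, 7) (H = Add(-2, Mul(2, Mul(Rational(2, 7), -4))) = Add(-2, Mul(2, Rational(-8, 7))) = Add(-2, Rational(-16, 7)) = Rational(-30, 7) ≈ -4.2857)
x = Rational(495, 133) (x = Mul(-9, Mul(-1, Rational(55, 133))) = Mul(-9, Rational(-55, 133)) = Rational(495, 133) ≈ 3.7218)
Pow(Add(H, x), 2) = Pow(Add(Rational(-30, 7), Rational(495, 133)), 2) = Pow(Rational(-75, 133), 2) = Rational(5625, 17689)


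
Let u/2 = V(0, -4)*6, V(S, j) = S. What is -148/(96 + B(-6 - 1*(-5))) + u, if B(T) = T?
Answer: -148/95 ≈ -1.5579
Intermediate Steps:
u = 0 (u = 2*(0*6) = 2*0 = 0)
-148/(96 + B(-6 - 1*(-5))) + u = -148/(96 + (-6 - 1*(-5))) + 0 = -148/(96 + (-6 + 5)) + 0 = -148/(96 - 1) + 0 = -148/95 + 0 = -148/95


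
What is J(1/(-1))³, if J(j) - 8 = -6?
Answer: 8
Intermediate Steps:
J(j) = 2 (J(j) = 8 - 6 = 2)
J(1/(-1))³ = 2³ = 8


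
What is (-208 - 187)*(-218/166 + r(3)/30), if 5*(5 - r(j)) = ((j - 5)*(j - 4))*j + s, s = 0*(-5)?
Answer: 1167067/2490 ≈ 468.70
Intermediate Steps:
s = 0
r(j) = 5 - j*(-5 + j)*(-4 + j)/5 (r(j) = 5 - (((j - 5)*(j - 4))*j + 0)/5 = 5 - (((-5 + j)*(-4 + j))*j + 0)/5 = 5 - (j*(-5 + j)*(-4 + j) + 0)/5 = 5 - j*(-5 + j)*(-4 + j)/5)
(-208 - 187)*(-218/166 + r(3)/30) = (-208 - 187)*(-218/166 + (5 - 4*3 - 1/5*3**3 + (9/5)*3**2)/30) = -395*(-218*1/166 + (5 - 12 - 1/5*27 + (9/5)*9)*(1/30)) = -395*(-109/83 + (5 - 12 - 27/5 + 81/5)*(1/30)) = -395*(-109/83 + (19/5)*(1/30)) = -395*(-109/83 + 19/150) = -395*(-14773/12450) = 1167067/2490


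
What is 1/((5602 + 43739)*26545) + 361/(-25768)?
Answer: -472822195277/33749814381960 ≈ -0.014010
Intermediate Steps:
1/((5602 + 43739)*26545) + 361/(-25768) = (1/26545)/49341 + 361*(-1/25768) = (1/49341)*(1/26545) - 361/25768 = 1/1309756845 - 361/25768 = -472822195277/33749814381960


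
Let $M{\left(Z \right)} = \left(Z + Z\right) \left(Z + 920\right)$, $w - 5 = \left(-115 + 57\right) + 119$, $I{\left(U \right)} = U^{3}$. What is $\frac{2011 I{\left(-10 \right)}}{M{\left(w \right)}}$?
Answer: $- \frac{251375}{16269} \approx -15.451$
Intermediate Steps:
$w = 66$ ($w = 5 + \left(\left(-115 + 57\right) + 119\right) = 5 + \left(-58 + 119\right) = 5 + 61 = 66$)
$M{\left(Z \right)} = 2 Z \left(920 + Z\right)$
$\frac{2011 I{\left(-10 \right)}}{M{\left(w \right)}} = \frac{2011 \left(-10\right)^{3}}{2 \cdot 66 \left(920 + 66\right)} = \frac{2011 \left(-1000\right)}{2 \cdot 66 \cdot 986} = - \frac{2011000}{130152} = \left(-2011000\right) \frac{1}{130152} = - \frac{251375}{16269}$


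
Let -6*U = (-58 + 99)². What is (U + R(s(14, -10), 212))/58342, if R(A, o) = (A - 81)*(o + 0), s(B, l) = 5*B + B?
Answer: 2135/350052 ≈ 0.0060991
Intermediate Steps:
s(B, l) = 6*B
U = -1681/6 (U = -(-58 + 99)²/6 = -⅙*41² = -⅙*1681 = -1681/6 ≈ -280.17)
R(A, o) = o*(-81 + A) (R(A, o) = (-81 + A)*o = o*(-81 + A))
(U + R(s(14, -10), 212))/58342 = (-1681/6 + 212*(-81 + 6*14))/58342 = (-1681/6 + 212*(-81 + 84))*(1/58342) = (-1681/6 + 212*3)*(1/58342) = (-1681/6 + 636)*(1/58342) = (2135/6)*(1/58342) = 2135/350052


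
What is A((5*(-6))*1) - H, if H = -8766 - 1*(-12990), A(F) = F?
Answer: -4254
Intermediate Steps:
H = 4224 (H = -8766 + 12990 = 4224)
A((5*(-6))*1) - H = (5*(-6))*1 - 1*4224 = -30*1 - 4224 = -30 - 4224 = -4254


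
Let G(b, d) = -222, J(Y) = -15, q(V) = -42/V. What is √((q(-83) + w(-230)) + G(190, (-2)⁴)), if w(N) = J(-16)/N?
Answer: 3*I*√358643830/3818 ≈ 14.88*I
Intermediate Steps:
w(N) = -15/N
√((q(-83) + w(-230)) + G(190, (-2)⁴)) = √((-42/(-83) - 15/(-230)) - 222) = √((-42*(-1/83) - 15*(-1/230)) - 222) = √((42/83 + 3/46) - 222) = √(2181/3818 - 222) = √(-845415/3818) = 3*I*√358643830/3818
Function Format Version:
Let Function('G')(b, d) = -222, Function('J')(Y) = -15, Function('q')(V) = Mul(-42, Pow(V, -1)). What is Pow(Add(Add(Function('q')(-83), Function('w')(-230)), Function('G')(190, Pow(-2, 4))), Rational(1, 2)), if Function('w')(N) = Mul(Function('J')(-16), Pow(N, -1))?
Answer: Mul(Rational(3, 3818), I, Pow(358643830, Rational(1, 2))) ≈ Mul(14.880, I)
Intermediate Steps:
Function('w')(N) = Mul(-15, Pow(N, -1))
Pow(Add(Add(Function('q')(-83), Function('w')(-230)), Function('G')(190, Pow(-2, 4))), Rational(1, 2)) = Pow(Add(Add(Mul(-42, Pow(-83, -1)), Mul(-15, Pow(-230, -1))), -222), Rational(1, 2)) = Pow(Add(Add(Mul(-42, Rational(-1, 83)), Mul(-15, Rational(-1, 230))), -222), Rational(1, 2)) = Pow(Add(Add(Rational(42, 83), Rational(3, 46)), -222), Rational(1, 2)) = Pow(Add(Rational(2181, 3818), -222), Rational(1, 2)) = Pow(Rational(-845415, 3818), Rational(1, 2)) = Mul(Rational(3, 3818), I, Pow(358643830, Rational(1, 2)))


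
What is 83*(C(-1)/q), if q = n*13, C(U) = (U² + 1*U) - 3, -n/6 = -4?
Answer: -83/104 ≈ -0.79808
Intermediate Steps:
n = 24 (n = -6*(-4) = 24)
C(U) = -3 + U + U² (C(U) = (U² + U) - 3 = (U + U²) - 3 = -3 + U + U²)
q = 312 (q = 24*13 = 312)
83*(C(-1)/q) = 83*((-3 - 1 + (-1)²)/312) = 83*((-3 - 1 + 1)*(1/312)) = 83*(-3*1/312) = 83*(-1/104) = -83/104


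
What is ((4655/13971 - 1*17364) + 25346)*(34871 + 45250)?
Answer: 2978396074139/4657 ≈ 6.3955e+8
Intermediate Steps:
((4655/13971 - 1*17364) + 25346)*(34871 + 45250) = ((4655*(1/13971) - 17364) + 25346)*80121 = ((4655/13971 - 17364) + 25346)*80121 = (-242587789/13971 + 25346)*80121 = (111521177/13971)*80121 = 2978396074139/4657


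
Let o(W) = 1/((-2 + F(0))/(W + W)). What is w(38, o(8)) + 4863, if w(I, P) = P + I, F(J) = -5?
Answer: 34291/7 ≈ 4898.7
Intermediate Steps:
o(W) = -2*W/7 (o(W) = 1/((-2 - 5)/(W + W)) = 1/(-7*1/(2*W)) = 1/(-7/(2*W)) = -2*W/7)
w(I, P) = I + P
w(38, o(8)) + 4863 = (38 - 2/7*8) + 4863 = (38 - 16/7) + 4863 = 250/7 + 4863 = 34291/7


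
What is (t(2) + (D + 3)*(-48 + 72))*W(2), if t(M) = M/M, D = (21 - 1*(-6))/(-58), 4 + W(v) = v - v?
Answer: -7172/29 ≈ -247.31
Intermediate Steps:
W(v) = -4 (W(v) = -4 + (v - v) = -4 + 0 = -4)
D = -27/58 (D = (21 + 6)*(-1/58) = 27*(-1/58) = -27/58 ≈ -0.46552)
t(M) = 1
(t(2) + (D + 3)*(-48 + 72))*W(2) = (1 + (-27/58 + 3)*(-48 + 72))*(-4) = (1 + (147/58)*24)*(-4) = (1 + 1764/29)*(-4) = (1793/29)*(-4) = -7172/29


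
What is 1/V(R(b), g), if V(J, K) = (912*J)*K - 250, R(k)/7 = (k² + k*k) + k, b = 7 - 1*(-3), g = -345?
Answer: -1/462521050 ≈ -2.1621e-9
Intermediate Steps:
b = 10 (b = 7 + 3 = 10)
R(k) = 7*k + 14*k² (R(k) = 7*((k² + k*k) + k) = 7*((k² + k²) + k) = 7*(2*k² + k) = 7*(k + 2*k²) = 7*k + 14*k²)
V(J, K) = -250 + 912*J*K (V(J, K) = 912*J*K - 250 = -250 + 912*J*K)
1/V(R(b), g) = 1/(-250 + 912*(7*10*(1 + 2*10))*(-345)) = 1/(-250 + 912*(7*10*(1 + 20))*(-345)) = 1/(-250 + 912*(7*10*21)*(-345)) = 1/(-250 + 912*1470*(-345)) = 1/(-250 - 462520800) = 1/(-462521050) = -1/462521050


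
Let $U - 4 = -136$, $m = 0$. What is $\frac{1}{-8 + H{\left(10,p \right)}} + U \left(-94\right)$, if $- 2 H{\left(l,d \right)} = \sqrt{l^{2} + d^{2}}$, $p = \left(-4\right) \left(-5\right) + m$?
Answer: $\frac{756896}{61} - \frac{5 \sqrt{5}}{61} \approx 12408.0$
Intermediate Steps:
$p = 20$ ($p = \left(-4\right) \left(-5\right) + 0 = 20 + 0 = 20$)
$H{\left(l,d \right)} = - \frac{\sqrt{d^{2} + l^{2}}}{2}$ ($H{\left(l,d \right)} = - \frac{\sqrt{l^{2} + d^{2}}}{2} = - \frac{\sqrt{d^{2} + l^{2}}}{2}$)
$U = -132$ ($U = 4 - 136 = -132$)
$\frac{1}{-8 + H{\left(10,p \right)}} + U \left(-94\right) = \frac{1}{-8 - \frac{\sqrt{20^{2} + 10^{2}}}{2}} - -12408 = \frac{1}{-8 - \frac{\sqrt{400 + 100}}{2}} + 12408 = \frac{1}{-8 - \frac{\sqrt{500}}{2}} + 12408 = \frac{1}{-8 - \frac{10 \sqrt{5}}{2}} + 12408 = \frac{1}{-8 - 5 \sqrt{5}} + 12408 = 12408 + \frac{1}{-8 - 5 \sqrt{5}}$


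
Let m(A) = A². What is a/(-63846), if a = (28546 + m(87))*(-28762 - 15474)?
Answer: 798791570/31923 ≈ 25022.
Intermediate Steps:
a = -1597583140 (a = (28546 + 87²)*(-28762 - 15474) = (28546 + 7569)*(-44236) = 36115*(-44236) = -1597583140)
a/(-63846) = -1597583140/(-63846) = -1597583140*(-1/63846) = 798791570/31923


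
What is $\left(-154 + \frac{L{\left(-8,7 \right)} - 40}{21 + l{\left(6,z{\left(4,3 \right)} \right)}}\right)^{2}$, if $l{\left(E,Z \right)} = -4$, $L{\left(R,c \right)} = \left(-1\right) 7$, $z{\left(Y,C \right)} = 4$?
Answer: $\frac{7102225}{289} \approx 24575.0$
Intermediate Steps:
$L{\left(R,c \right)} = -7$
$\left(-154 + \frac{L{\left(-8,7 \right)} - 40}{21 + l{\left(6,z{\left(4,3 \right)} \right)}}\right)^{2} = \left(-154 + \frac{-7 - 40}{21 - 4}\right)^{2} = \left(-154 - \frac{47}{17}\right)^{2} = \left(- \frac{2665}{17}\right)^{2} = \frac{7102225}{289}$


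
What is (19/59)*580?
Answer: 11020/59 ≈ 186.78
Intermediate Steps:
(19/59)*580 = 11020/59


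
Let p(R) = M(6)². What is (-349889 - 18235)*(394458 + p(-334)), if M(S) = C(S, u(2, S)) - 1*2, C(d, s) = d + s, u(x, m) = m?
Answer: -145246269192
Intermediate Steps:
M(S) = -2 + 2*S (M(S) = (S + S) - 1*2 = 2*S - 2 = -2 + 2*S)
p(R) = 100 (p(R) = (-2 + 2*6)² = (-2 + 12)² = 10² = 100)
(-349889 - 18235)*(394458 + p(-334)) = (-349889 - 18235)*(394458 + 100) = -368124*394558 = -145246269192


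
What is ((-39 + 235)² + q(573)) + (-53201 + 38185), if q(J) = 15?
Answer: 23415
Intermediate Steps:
((-39 + 235)² + q(573)) + (-53201 + 38185) = ((-39 + 235)² + 15) + (-53201 + 38185) = (196² + 15) - 15016 = (38416 + 15) - 15016 = 38431 - 15016 = 23415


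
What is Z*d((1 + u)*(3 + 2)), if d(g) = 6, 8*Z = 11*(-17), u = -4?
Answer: -561/4 ≈ -140.25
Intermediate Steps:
Z = -187/8 (Z = (11*(-17))/8 = (⅛)*(-187) = -187/8 ≈ -23.375)
Z*d((1 + u)*(3 + 2)) = -187/8*6 = -561/4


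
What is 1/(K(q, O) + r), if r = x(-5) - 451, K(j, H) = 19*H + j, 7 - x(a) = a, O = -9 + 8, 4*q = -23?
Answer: -4/1855 ≈ -0.0021563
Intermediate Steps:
q = -23/4 (q = (¼)*(-23) = -23/4 ≈ -5.7500)
O = -1
x(a) = 7 - a
K(j, H) = j + 19*H
r = -439 (r = (7 - 1*(-5)) - 451 = (7 + 5) - 451 = 12 - 451 = -439)
1/(K(q, O) + r) = 1/((-23/4 + 19*(-1)) - 439) = 1/((-23/4 - 19) - 439) = 1/(-99/4 - 439) = 1/(-1855/4) = -4/1855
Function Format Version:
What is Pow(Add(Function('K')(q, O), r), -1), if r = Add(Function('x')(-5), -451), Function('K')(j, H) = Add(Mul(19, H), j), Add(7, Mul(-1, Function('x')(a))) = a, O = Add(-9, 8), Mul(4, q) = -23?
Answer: Rational(-4, 1855) ≈ -0.0021563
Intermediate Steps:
q = Rational(-23, 4) (q = Mul(Rational(1, 4), -23) = Rational(-23, 4) ≈ -5.7500)
O = -1
Function('x')(a) = Add(7, Mul(-1, a))
Function('K')(j, H) = Add(j, Mul(19, H))
r = -439 (r = Add(Add(7, Mul(-1, -5)), -451) = Add(Add(7, 5), -451) = Add(12, -451) = -439)
Pow(Add(Function('K')(q, O), r), -1) = Pow(Add(Add(Rational(-23, 4), Mul(19, -1)), -439), -1) = Pow(Add(Add(Rational(-23, 4), -19), -439), -1) = Pow(Add(Rational(-99, 4), -439), -1) = Pow(Rational(-1855, 4), -1) = Rational(-4, 1855)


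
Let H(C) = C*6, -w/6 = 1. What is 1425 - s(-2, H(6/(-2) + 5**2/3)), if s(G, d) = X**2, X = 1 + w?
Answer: 1400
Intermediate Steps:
w = -6 (w = -6*1 = -6)
H(C) = 6*C
X = -5 (X = 1 - 6 = -5)
s(G, d) = 25 (s(G, d) = (-5)**2 = 25)
1425 - s(-2, H(6/(-2) + 5**2/3)) = 1425 - 1*25 = 1425 - 25 = 1400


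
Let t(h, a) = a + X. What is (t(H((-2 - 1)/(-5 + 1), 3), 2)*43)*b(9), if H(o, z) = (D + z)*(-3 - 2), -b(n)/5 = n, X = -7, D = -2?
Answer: 9675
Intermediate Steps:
b(n) = -5*n
H(o, z) = 10 - 5*z (H(o, z) = (-2 + z)*(-3 - 2) = (-2 + z)*(-5) = 10 - 5*z)
t(h, a) = -7 + a (t(h, a) = a - 7 = -7 + a)
(t(H((-2 - 1)/(-5 + 1), 3), 2)*43)*b(9) = ((-7 + 2)*43)*(-5*9) = -5*43*(-45) = -215*(-45) = 9675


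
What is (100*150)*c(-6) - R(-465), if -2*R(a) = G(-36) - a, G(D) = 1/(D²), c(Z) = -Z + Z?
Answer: 602641/2592 ≈ 232.50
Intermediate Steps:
c(Z) = 0
G(D) = D⁻²
R(a) = -1/2592 + a/2 (R(a) = -((-36)⁻² - a)/2 = -(1/1296 - a)/2 = -1/2592 + a/2)
(100*150)*c(-6) - R(-465) = (100*150)*0 - (-1/2592 + (½)*(-465)) = 15000*0 - (-1/2592 - 465/2) = 0 - 1*(-602641/2592) = 0 + 602641/2592 = 602641/2592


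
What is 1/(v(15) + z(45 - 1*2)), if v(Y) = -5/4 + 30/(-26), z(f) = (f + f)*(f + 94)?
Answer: 52/612539 ≈ 8.4892e-5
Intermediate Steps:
z(f) = 2*f*(94 + f) (z(f) = (2*f)*(94 + f) = 2*f*(94 + f))
v(Y) = -125/52 (v(Y) = -5*¼ + 30*(-1/26) = -5/4 - 15/13 = -125/52)
1/(v(15) + z(45 - 1*2)) = 1/(-125/52 + 2*(45 - 1*2)*(94 + (45 - 1*2))) = 1/(-125/52 + 2*(45 - 2)*(94 + (45 - 2))) = 1/(-125/52 + 2*43*(94 + 43)) = 1/(-125/52 + 2*43*137) = 1/(-125/52 + 11782) = 1/(612539/52) = 52/612539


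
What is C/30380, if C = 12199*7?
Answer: 12199/4340 ≈ 2.8108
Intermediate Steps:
C = 85393
C/30380 = 85393/30380 = 85393*(1/30380) = 12199/4340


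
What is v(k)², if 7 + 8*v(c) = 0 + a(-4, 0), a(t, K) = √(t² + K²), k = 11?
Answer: 9/64 ≈ 0.14063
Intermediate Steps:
a(t, K) = √(K² + t²)
v(c) = -3/8 (v(c) = -7/8 + (0 + √(0² + (-4)²))/8 = -7/8 + (0 + √(0 + 16))/8 = -7/8 + (0 + √16)/8 = -7/8 + (0 + 4)/8 = -7/8 + (⅛)*4 = -7/8 + ½ = -3/8)
v(k)² = (-3/8)² = 9/64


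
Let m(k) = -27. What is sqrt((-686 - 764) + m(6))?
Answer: I*sqrt(1477) ≈ 38.432*I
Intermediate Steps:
sqrt((-686 - 764) + m(6)) = sqrt((-686 - 764) - 27) = sqrt(-1450 - 27) = sqrt(-1477) = I*sqrt(1477)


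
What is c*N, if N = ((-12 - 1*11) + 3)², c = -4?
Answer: -1600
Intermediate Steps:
N = 400 (N = ((-12 - 11) + 3)² = (-23 + 3)² = (-20)² = 400)
c*N = -4*400 = -1600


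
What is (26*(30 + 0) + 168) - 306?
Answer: 642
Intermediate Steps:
(26*(30 + 0) + 168) - 306 = (26*30 + 168) - 306 = (780 + 168) - 306 = 948 - 306 = 642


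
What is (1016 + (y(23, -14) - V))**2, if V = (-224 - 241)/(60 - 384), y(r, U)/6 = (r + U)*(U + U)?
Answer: 2886160729/11664 ≈ 2.4744e+5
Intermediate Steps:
y(r, U) = 12*U*(U + r) (y(r, U) = 6*((r + U)*(U + U)) = 6*((U + r)*(2*U)) = 6*(2*U*(U + r)) = 12*U*(U + r))
V = 155/108 (V = -465/(-324) = -465*(-1/324) = 155/108 ≈ 1.4352)
(1016 + (y(23, -14) - V))**2 = (1016 + (12*(-14)*(-14 + 23) - 1*155/108))**2 = (1016 + (12*(-14)*9 - 155/108))**2 = (1016 + (-1512 - 155/108))**2 = (1016 - 163451/108)**2 = (-53723/108)**2 = 2886160729/11664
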